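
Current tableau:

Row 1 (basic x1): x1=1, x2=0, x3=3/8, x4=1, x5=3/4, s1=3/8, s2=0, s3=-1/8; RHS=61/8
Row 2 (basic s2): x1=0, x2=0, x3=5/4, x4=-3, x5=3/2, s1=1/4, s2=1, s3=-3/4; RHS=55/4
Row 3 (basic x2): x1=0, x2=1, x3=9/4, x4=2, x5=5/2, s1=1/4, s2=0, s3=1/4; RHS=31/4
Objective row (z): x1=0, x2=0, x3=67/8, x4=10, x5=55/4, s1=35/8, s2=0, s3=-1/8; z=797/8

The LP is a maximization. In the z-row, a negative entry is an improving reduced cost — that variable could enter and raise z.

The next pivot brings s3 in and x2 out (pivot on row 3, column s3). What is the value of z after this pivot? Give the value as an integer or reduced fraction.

207/2

Minimum ratio for s3: (31/4)/(1/4) = 31.
z changes by −(z-row coeff of s3)·ratio = −(-1/8)·31 = 31/8.
New z = 797/8 + (31/8) = 207/2.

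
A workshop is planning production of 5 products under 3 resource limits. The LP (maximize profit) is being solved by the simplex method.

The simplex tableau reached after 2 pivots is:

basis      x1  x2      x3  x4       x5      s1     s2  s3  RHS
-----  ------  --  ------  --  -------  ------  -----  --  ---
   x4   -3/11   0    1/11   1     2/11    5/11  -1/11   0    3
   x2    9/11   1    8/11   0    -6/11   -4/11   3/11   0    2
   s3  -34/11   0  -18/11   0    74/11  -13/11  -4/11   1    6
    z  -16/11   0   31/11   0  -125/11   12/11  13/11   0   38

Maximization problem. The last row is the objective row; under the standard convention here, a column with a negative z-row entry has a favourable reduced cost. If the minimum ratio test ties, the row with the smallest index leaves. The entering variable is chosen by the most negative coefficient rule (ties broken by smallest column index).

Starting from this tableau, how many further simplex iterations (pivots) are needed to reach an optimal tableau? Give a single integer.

pivot: x5 in, s3 out → z = 1781/37
pivot: x1 in, x2 out → z = 1625/21
pivot: s1 in, x4 out → z = 2055/14
No improving column remains; optimal.

3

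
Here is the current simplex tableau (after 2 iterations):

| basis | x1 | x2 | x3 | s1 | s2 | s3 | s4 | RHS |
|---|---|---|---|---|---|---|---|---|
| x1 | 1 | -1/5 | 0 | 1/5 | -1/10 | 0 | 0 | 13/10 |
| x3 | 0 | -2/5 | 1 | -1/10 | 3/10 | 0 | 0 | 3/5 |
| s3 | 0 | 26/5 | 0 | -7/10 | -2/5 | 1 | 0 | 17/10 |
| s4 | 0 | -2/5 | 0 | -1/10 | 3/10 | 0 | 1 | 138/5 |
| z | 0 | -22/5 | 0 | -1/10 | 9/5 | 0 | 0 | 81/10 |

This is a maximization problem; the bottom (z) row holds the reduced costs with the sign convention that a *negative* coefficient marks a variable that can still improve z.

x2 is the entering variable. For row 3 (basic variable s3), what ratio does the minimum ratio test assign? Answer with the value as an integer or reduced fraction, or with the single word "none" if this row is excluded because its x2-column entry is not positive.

Ratio = RHS / (x2 entry) = (17/10) / (26/5) = 17/52.

17/52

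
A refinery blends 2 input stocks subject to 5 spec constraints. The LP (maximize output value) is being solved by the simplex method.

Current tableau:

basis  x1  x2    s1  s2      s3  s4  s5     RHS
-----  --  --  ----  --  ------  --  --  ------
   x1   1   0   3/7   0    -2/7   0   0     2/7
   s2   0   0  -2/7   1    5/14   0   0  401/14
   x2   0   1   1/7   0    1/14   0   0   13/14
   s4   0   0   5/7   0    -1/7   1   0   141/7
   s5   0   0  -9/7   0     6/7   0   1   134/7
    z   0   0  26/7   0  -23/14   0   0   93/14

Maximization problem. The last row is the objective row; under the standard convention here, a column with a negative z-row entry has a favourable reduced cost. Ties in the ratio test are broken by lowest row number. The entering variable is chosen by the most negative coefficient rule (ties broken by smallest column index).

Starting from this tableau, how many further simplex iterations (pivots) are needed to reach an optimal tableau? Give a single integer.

1

pivot: s3 in, x2 out → z = 28
No improving column remains; optimal.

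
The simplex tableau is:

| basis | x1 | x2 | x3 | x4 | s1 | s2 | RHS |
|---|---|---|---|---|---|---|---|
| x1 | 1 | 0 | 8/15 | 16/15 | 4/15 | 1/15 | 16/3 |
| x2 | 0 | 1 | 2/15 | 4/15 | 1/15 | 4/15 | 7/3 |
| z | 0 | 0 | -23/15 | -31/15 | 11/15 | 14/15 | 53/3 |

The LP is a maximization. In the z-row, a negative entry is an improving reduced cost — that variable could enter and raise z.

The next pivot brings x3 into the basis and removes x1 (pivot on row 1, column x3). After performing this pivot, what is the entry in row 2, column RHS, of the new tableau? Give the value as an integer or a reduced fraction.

1

Pivot element is row 1, column x3: 8/15.
Normalize row 1: new (row 1, RHS) = (16/3)/(8/15) = 10.
row 2 ← row 2 − (2/15)·(new row 1): 7/3 − (2/15)·10 = 1.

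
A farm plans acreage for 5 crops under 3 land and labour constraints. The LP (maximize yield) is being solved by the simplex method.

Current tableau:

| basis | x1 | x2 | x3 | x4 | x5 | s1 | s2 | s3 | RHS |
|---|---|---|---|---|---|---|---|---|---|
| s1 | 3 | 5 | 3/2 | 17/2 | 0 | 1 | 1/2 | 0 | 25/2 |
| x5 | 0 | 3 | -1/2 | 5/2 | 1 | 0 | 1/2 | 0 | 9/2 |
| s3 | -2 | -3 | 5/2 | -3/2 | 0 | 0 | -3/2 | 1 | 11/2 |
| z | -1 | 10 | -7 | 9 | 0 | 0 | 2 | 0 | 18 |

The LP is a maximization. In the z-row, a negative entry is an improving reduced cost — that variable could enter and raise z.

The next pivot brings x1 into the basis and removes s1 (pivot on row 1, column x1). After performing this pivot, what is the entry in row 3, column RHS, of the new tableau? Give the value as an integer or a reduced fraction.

Pivot element is row 1, column x1: 3.
Normalize row 1: new (row 1, RHS) = (25/2)/3 = 25/6.
row 3 ← row 3 − (-2)·(new row 1): 11/2 − (-2)·(25/6) = 83/6.

83/6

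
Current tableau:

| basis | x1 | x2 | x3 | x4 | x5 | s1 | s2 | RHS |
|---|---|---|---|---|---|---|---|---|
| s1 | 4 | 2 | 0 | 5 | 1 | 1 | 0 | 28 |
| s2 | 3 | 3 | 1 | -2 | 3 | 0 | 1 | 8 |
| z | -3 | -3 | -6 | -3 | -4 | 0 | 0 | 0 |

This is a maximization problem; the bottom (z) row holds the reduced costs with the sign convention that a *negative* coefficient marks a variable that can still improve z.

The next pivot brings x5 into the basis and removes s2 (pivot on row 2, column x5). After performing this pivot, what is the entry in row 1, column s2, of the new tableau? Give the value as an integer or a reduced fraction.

Pivot element is row 2, column x5: 3.
Normalize row 2: new (row 2, s2) = 1/3 = 1/3.
row 1 ← row 1 − 1·(new row 2): 0 − 1·(1/3) = -1/3.

-1/3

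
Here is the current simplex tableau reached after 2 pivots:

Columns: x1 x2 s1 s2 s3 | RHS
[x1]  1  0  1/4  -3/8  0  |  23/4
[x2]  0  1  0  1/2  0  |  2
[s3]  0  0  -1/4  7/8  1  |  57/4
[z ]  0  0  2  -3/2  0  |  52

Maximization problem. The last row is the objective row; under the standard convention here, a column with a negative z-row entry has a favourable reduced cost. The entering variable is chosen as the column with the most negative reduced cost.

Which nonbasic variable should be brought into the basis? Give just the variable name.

s2

Objective-row coefficients: x1: 0, x2: 0, s1: 2, s2: -3/2, s3: 0.
The most negative is -3/2 in column s2, so s2 enters.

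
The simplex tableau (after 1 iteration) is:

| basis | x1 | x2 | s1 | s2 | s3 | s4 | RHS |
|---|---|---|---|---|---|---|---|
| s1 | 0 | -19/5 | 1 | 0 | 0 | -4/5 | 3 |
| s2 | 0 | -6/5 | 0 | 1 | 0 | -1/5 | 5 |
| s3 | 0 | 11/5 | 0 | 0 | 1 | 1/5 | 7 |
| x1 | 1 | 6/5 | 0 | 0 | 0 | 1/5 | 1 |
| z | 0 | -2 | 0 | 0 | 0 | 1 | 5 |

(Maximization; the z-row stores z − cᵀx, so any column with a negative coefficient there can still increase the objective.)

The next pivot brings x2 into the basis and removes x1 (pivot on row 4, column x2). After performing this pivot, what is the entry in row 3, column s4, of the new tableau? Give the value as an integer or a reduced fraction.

Pivot element is row 4, column x2: 6/5.
Normalize row 4: new (row 4, s4) = (1/5)/(6/5) = 1/6.
row 3 ← row 3 − (11/5)·(new row 4): 1/5 − (11/5)·(1/6) = -1/6.

-1/6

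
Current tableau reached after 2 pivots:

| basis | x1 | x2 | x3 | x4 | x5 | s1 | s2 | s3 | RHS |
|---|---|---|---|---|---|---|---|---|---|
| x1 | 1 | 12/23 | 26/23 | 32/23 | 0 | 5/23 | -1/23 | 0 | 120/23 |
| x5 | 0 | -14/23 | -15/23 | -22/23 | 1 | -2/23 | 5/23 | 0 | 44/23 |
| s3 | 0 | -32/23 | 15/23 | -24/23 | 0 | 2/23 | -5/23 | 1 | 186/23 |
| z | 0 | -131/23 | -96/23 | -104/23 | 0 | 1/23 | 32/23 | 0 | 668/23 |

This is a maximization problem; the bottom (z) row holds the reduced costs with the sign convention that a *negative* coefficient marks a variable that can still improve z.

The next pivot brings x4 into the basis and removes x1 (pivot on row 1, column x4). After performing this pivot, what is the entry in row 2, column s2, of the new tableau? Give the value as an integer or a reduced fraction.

Pivot element is row 1, column x4: 32/23.
Normalize row 1: new (row 1, s2) = (-1/23)/(32/23) = -1/32.
row 2 ← row 2 − (-22/23)·(new row 1): 5/23 − (-22/23)·(-1/32) = 3/16.

3/16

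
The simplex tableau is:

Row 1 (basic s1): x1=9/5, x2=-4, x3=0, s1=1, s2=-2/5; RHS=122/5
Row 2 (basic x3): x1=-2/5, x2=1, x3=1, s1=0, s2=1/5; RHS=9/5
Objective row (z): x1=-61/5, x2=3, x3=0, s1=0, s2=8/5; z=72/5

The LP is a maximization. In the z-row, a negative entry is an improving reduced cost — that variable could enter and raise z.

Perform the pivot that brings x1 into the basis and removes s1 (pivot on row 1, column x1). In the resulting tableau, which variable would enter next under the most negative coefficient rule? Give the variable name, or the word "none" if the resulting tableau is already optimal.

Pivot element 9/5. New z-row = old z-row − (-61/5)·(row 1/(9/5)).
Updated z-row coefficients: x1: 0, x2: -217/9, x3: 0, s1: 61/9, s2: -10/9.
The most negative is -217/9 in column x2, so x2 would enter next.

x2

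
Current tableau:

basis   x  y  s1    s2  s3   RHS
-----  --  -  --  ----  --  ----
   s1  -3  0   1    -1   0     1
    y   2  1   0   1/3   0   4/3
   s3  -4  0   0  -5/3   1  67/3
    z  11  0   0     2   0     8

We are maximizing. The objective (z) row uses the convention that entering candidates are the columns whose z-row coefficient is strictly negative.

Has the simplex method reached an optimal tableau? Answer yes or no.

yes

No objective-row coefficient is strictly negative, so no entering variable exists; the tableau is optimal.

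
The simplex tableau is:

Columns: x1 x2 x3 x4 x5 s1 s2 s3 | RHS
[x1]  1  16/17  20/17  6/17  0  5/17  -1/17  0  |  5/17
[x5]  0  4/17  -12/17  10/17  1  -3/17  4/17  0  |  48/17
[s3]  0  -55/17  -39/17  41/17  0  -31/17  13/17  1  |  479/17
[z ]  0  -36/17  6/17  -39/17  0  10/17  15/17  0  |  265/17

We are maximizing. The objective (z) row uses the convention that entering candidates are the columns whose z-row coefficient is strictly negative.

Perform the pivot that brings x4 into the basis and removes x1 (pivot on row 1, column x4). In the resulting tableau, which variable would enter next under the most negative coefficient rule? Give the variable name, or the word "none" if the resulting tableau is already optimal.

Pivot element 6/17. New z-row = old z-row − (-39/17)·(row 1/(6/17)).
Updated z-row coefficients: x1: 13/2, x2: 4, x3: 8, x4: 0, x5: 0, s1: 5/2, s2: 1/2, s3: 0.
No coefficient is strictly negative; the tableau after this pivot is optimal.

none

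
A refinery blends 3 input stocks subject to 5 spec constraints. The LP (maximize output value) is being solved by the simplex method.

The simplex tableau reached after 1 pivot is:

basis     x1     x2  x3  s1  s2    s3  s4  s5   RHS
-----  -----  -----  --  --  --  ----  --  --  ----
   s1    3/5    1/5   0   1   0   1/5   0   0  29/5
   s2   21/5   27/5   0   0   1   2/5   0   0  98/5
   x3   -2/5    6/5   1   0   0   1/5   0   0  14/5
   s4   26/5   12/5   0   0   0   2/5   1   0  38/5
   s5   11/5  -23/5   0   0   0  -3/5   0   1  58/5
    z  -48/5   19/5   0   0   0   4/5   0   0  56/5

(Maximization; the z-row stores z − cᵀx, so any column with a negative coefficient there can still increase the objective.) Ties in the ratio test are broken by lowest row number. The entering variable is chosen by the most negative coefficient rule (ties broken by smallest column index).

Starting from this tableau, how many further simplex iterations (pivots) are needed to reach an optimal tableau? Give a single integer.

pivot: x1 in, s4 out → z = 328/13
No improving column remains; optimal.

1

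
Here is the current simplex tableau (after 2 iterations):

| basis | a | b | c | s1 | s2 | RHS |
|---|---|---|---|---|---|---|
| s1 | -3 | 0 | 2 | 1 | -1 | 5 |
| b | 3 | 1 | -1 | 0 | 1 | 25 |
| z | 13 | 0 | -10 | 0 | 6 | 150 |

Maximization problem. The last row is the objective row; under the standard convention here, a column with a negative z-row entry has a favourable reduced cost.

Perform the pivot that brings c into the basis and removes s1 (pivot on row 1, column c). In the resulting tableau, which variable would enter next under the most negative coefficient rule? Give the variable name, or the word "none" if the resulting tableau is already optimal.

Pivot element 2. New z-row = old z-row − (-10)·(row 1/2).
Updated z-row coefficients: a: -2, b: 0, c: 0, s1: 5, s2: 1.
The most negative is -2 in column a, so a would enter next.

a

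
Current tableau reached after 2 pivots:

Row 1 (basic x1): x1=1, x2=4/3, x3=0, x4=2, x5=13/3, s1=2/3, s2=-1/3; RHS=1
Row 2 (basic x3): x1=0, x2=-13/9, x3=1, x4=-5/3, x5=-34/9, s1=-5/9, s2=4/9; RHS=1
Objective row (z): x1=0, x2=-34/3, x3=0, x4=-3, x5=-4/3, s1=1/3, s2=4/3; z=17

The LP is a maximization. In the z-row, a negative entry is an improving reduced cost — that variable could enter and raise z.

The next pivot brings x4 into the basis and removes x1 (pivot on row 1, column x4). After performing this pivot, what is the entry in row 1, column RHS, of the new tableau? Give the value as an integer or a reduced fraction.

1/2

Pivot element is row 1, column x4: 2.
Normalize row 1: new (row 1, RHS) = 1/2 = 1/2.
Row 1 is the pivot row, so the entry is 1/2.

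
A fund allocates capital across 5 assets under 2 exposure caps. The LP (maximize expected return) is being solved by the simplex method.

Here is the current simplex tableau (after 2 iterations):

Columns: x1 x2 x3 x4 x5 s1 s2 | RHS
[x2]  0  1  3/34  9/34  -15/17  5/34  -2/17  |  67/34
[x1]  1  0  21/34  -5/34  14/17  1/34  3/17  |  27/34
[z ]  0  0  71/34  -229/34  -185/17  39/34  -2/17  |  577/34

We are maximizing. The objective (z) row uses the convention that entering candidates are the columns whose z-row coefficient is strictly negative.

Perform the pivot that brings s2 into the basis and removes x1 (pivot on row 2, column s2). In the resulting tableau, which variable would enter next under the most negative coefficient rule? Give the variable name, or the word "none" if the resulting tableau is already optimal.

Pivot element 3/17. New z-row = old z-row − (-2/17)·(row 2/(3/17)).
Updated z-row coefficients: x1: 2/3, x2: 0, x3: 5/2, x4: -41/6, x5: -31/3, s1: 7/6, s2: 0.
The most negative is -31/3 in column x5, so x5 would enter next.

x5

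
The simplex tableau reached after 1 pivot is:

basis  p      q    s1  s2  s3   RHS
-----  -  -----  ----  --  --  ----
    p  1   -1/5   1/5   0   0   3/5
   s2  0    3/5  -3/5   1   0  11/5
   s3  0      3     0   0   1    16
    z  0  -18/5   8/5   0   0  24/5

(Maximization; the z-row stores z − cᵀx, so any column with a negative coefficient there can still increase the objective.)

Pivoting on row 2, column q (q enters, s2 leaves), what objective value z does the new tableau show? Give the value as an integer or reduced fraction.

18

Minimum ratio for q: (11/5)/(3/5) = 11/3.
z changes by −(z-row coeff of q)·ratio = −(-18/5)·(11/3) = 66/5.
New z = 24/5 + (66/5) = 18.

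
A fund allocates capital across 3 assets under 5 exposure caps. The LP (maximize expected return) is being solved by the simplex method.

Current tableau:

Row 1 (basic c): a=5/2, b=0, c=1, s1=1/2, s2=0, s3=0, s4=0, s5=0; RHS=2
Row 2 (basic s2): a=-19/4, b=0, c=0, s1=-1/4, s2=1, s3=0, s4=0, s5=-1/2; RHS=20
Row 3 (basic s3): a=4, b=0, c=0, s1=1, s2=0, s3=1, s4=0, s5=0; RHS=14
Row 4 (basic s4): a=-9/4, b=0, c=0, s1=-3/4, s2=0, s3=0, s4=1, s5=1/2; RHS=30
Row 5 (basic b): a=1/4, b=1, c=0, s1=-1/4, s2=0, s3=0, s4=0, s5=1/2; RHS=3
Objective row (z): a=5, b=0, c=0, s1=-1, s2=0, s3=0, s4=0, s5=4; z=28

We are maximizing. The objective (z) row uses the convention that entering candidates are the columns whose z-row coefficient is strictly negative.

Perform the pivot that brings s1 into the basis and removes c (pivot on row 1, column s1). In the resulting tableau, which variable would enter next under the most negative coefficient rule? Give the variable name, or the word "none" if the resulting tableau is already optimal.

Pivot element 1/2. New z-row = old z-row − (-1)·(row 1/(1/2)).
Updated z-row coefficients: a: 10, b: 0, c: 2, s1: 0, s2: 0, s3: 0, s4: 0, s5: 4.
No coefficient is strictly negative; the tableau after this pivot is optimal.

none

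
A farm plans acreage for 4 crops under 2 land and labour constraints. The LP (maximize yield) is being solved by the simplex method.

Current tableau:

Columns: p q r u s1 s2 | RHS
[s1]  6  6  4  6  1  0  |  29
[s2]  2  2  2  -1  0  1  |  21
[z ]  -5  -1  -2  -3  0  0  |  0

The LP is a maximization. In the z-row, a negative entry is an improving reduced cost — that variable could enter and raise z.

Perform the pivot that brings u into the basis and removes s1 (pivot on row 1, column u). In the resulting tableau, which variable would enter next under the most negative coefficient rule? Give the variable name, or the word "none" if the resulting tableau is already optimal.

p

Pivot element 6. New z-row = old z-row − (-3)·(row 1/6).
Updated z-row coefficients: p: -2, q: 2, r: 0, u: 0, s1: 1/2, s2: 0.
The most negative is -2 in column p, so p would enter next.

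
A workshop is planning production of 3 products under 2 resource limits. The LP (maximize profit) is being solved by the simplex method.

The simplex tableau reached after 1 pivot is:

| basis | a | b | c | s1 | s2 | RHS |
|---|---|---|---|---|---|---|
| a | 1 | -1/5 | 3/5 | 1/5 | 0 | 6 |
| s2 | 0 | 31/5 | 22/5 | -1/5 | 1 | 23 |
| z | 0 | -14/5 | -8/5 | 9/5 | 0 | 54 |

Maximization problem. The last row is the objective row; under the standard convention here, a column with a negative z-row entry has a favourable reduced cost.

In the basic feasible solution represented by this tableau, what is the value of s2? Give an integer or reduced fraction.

s2 is basic (row 2); its value is the RHS of that row: 23.

23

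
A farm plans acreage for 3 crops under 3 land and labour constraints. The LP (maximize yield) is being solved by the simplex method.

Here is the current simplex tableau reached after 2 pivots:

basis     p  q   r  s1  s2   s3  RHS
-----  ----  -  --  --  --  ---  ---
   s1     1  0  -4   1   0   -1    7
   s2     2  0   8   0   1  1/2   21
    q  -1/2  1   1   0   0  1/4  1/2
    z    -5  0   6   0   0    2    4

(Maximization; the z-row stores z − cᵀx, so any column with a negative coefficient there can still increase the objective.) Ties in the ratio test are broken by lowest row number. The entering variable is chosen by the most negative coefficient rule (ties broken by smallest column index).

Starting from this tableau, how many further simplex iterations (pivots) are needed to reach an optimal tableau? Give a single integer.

3

pivot: p in, s1 out → z = 39
pivot: r in, s2 out → z = 361/8
pivot: s3 in, r out → z = 237/5
No improving column remains; optimal.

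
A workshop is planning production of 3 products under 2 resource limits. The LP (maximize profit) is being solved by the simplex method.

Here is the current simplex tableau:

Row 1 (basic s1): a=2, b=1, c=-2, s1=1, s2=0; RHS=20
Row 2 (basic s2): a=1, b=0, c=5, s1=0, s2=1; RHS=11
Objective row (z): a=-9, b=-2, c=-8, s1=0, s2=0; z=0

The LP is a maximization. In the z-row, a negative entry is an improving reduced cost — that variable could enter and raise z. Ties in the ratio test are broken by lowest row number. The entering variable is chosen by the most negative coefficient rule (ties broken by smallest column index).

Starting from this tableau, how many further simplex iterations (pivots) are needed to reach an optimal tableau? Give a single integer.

pivot: a in, s1 out → z = 90
pivot: c in, s2 out → z = 557/6
No improving column remains; optimal.

2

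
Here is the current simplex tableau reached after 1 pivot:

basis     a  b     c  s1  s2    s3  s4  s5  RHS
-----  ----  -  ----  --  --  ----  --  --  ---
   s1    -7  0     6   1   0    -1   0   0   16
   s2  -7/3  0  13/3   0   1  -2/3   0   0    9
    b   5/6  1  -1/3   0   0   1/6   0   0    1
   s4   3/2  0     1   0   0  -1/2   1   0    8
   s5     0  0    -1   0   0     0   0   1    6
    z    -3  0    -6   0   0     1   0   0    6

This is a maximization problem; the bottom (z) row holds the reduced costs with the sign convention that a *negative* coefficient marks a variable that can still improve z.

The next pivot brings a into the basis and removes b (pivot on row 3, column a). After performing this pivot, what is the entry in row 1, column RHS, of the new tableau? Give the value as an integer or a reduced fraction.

Pivot element is row 3, column a: 5/6.
Normalize row 3: new (row 3, RHS) = 1/(5/6) = 6/5.
row 1 ← row 1 − (-7)·(new row 3): 16 − (-7)·(6/5) = 122/5.

122/5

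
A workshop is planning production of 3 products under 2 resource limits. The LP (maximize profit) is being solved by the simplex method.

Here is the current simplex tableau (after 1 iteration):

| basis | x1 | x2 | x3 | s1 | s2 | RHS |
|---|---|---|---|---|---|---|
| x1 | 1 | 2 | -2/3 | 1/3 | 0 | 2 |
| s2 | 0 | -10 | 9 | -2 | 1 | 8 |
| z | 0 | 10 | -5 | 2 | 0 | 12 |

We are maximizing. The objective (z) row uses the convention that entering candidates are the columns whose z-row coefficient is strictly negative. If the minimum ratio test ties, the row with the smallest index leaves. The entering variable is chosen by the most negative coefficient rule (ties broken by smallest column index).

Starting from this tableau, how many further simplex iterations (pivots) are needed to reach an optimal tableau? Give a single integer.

pivot: x3 in, s2 out → z = 148/9
No improving column remains; optimal.

1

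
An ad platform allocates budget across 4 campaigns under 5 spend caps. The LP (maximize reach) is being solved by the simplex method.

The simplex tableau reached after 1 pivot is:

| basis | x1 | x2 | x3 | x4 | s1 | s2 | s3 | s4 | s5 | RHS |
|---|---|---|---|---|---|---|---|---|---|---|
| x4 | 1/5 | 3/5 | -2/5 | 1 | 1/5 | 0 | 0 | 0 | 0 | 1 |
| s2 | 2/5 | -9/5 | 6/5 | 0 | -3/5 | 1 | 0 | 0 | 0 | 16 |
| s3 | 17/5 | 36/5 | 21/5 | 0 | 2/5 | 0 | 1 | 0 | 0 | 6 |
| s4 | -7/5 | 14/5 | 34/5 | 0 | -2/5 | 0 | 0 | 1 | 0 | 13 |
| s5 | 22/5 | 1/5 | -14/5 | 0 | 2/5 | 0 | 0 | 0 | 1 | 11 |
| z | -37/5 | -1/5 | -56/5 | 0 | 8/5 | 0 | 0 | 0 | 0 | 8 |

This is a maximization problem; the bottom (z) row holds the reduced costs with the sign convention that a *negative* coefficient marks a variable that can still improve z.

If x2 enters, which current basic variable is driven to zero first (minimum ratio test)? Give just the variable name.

s3

Ratios: row 1 (x4): 1/(3/5) = 5/3; row 2 (s2): entry -9/5 ≤ 0, skip; row 3 (s3): 6/(36/5) = 5/6; row 4 (s4): 13/(14/5) = 65/14; row 5 (s5): 11/(1/5) = 55.
Minimum ratio 5/6 is in the s3 row, so s3 leaves.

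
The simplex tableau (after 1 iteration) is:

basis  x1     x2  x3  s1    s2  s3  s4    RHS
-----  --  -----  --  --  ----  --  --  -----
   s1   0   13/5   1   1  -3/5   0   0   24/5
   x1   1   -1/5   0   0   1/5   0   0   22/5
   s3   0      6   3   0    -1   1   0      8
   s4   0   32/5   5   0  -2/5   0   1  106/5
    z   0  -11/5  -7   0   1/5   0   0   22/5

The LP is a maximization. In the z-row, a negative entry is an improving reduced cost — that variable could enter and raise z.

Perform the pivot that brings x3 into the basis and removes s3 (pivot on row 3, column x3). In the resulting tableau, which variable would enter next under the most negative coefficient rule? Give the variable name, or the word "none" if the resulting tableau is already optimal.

s2

Pivot element 3. New z-row = old z-row − (-7)·(row 3/3).
Updated z-row coefficients: x1: 0, x2: 59/5, x3: 0, s1: 0, s2: -32/15, s3: 7/3, s4: 0.
The most negative is -32/15 in column s2, so s2 would enter next.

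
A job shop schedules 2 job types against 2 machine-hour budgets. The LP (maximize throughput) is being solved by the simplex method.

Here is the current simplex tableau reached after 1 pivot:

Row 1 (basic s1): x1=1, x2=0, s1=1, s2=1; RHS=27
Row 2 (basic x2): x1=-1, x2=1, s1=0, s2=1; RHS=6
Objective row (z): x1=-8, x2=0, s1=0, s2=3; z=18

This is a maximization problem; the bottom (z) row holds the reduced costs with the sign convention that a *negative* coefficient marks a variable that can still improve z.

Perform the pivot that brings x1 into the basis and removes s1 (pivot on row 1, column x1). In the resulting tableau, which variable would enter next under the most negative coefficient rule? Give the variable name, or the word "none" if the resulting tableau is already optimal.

Pivot element 1. New z-row = old z-row − (-8)·(row 1/1).
Updated z-row coefficients: x1: 0, x2: 0, s1: 8, s2: 11.
No coefficient is strictly negative; the tableau after this pivot is optimal.

none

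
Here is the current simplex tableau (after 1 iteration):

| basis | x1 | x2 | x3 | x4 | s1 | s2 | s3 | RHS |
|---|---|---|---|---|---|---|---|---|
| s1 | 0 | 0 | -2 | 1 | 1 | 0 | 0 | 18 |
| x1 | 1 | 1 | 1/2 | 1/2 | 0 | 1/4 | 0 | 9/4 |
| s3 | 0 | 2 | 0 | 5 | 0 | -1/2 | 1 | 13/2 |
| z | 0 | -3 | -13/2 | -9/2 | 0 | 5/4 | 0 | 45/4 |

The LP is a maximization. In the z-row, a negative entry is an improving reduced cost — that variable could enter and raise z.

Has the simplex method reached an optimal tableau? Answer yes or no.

no

Column x2 has objective-row coefficient -3, which is negative; an improving pivot exists, so not yet optimal.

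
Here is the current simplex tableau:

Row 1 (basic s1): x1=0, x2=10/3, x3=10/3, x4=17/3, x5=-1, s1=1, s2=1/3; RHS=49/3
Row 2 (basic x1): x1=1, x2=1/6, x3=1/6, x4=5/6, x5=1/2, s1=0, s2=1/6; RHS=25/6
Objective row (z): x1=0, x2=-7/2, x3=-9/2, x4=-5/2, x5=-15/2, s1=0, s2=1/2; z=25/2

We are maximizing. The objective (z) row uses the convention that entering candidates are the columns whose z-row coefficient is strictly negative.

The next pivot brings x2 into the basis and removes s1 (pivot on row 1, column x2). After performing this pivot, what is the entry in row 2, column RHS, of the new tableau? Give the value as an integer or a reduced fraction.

67/20

Pivot element is row 1, column x2: 10/3.
Normalize row 1: new (row 1, RHS) = (49/3)/(10/3) = 49/10.
row 2 ← row 2 − (1/6)·(new row 1): 25/6 − (1/6)·(49/10) = 67/20.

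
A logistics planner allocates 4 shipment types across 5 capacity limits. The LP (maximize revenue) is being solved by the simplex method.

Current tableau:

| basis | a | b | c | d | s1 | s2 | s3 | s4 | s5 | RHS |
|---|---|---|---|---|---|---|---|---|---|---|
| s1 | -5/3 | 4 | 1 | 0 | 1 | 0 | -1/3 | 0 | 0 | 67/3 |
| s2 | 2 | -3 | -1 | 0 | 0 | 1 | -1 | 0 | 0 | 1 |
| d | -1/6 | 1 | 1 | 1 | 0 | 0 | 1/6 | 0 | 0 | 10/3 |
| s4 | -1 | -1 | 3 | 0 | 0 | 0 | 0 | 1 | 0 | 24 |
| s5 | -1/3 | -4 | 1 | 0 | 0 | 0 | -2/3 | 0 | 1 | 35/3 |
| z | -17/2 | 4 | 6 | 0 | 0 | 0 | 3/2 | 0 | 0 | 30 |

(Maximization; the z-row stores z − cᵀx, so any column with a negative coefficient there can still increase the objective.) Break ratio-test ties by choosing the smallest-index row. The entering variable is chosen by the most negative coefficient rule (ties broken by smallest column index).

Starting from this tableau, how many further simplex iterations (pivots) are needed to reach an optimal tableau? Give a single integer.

pivot: a in, s2 out → z = 137/4
pivot: b in, d out → z = 667/9
pivot: s3 in, b out → z = 147
No improving column remains; optimal.

3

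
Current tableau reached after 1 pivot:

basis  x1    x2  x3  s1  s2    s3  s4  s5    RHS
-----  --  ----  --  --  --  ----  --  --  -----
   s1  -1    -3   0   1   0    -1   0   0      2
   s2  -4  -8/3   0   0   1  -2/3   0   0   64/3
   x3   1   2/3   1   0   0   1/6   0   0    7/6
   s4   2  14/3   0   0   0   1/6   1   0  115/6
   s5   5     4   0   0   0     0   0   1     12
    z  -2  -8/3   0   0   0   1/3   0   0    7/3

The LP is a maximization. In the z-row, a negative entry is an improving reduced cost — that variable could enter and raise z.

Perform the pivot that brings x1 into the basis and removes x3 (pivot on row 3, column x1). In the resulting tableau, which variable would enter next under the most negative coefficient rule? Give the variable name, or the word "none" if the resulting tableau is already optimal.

x2

Pivot element 1. New z-row = old z-row − (-2)·(row 3/1).
Updated z-row coefficients: x1: 0, x2: -4/3, x3: 2, s1: 0, s2: 0, s3: 2/3, s4: 0, s5: 0.
The most negative is -4/3 in column x2, so x2 would enter next.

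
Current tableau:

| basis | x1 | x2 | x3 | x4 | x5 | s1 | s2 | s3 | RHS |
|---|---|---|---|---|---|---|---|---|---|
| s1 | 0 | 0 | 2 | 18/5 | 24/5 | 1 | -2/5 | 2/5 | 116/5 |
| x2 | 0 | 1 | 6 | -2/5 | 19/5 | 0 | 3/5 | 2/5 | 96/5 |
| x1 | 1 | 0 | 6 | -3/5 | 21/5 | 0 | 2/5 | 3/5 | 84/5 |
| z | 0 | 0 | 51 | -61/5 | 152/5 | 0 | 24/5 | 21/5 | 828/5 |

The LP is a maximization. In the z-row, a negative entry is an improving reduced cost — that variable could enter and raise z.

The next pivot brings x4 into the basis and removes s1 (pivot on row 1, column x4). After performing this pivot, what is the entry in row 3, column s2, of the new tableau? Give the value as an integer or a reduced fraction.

Pivot element is row 1, column x4: 18/5.
Normalize row 1: new (row 1, s2) = (-2/5)/(18/5) = -1/9.
row 3 ← row 3 − (-3/5)·(new row 1): 2/5 − (-3/5)·(-1/9) = 1/3.

1/3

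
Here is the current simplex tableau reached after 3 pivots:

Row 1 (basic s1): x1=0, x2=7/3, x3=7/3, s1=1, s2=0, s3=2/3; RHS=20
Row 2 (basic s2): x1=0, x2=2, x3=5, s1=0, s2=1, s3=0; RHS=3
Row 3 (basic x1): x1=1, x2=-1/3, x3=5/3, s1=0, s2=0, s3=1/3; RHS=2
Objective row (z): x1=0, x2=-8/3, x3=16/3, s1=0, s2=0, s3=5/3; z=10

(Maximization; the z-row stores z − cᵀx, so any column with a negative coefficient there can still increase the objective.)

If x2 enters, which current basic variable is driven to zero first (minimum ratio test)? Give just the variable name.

Ratios: row 1 (s1): 20/(7/3) = 60/7; row 2 (s2): 3/2 = 3/2; row 3 (x1): entry -1/3 ≤ 0, skip.
Minimum ratio 3/2 is in the s2 row, so s2 leaves.

s2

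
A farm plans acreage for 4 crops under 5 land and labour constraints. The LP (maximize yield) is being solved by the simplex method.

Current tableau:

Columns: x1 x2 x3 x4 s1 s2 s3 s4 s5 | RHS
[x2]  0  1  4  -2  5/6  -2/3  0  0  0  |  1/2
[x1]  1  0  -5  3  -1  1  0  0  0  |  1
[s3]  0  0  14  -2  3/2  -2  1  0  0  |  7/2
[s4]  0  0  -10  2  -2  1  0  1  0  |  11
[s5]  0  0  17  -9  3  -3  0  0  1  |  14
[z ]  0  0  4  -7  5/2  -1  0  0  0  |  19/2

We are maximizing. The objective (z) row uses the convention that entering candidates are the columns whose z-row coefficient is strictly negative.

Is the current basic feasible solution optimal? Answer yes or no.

no

Column x4 has objective-row coefficient -7, which is negative; an improving pivot exists, so not yet optimal.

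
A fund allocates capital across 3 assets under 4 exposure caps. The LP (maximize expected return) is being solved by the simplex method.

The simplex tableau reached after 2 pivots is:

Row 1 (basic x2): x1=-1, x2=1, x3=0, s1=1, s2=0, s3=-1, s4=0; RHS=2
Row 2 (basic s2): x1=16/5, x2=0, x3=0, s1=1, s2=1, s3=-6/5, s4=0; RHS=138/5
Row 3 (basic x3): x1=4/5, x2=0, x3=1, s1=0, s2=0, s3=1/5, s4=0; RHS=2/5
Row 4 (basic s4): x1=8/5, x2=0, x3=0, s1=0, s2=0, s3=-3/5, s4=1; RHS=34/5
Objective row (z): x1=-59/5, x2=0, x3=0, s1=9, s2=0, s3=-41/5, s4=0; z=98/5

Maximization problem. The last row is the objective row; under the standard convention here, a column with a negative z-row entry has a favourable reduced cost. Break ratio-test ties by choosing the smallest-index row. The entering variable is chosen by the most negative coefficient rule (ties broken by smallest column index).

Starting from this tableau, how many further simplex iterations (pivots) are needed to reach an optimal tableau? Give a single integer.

2

pivot: x1 in, x3 out → z = 51/2
pivot: s3 in, x1 out → z = 36
No improving column remains; optimal.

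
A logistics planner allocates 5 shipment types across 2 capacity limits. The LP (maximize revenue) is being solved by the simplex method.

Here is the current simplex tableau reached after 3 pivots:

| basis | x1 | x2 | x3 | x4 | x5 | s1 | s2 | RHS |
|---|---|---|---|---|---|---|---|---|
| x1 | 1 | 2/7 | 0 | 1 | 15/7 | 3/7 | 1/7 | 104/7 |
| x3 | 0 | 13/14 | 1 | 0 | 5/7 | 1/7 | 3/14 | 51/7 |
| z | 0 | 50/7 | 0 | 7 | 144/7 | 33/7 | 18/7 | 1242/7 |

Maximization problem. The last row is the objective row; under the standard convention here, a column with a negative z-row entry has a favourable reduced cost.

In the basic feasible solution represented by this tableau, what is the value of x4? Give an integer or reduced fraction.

x4 is nonbasic (not in the basis column), so its value in the current BFS is 0.

0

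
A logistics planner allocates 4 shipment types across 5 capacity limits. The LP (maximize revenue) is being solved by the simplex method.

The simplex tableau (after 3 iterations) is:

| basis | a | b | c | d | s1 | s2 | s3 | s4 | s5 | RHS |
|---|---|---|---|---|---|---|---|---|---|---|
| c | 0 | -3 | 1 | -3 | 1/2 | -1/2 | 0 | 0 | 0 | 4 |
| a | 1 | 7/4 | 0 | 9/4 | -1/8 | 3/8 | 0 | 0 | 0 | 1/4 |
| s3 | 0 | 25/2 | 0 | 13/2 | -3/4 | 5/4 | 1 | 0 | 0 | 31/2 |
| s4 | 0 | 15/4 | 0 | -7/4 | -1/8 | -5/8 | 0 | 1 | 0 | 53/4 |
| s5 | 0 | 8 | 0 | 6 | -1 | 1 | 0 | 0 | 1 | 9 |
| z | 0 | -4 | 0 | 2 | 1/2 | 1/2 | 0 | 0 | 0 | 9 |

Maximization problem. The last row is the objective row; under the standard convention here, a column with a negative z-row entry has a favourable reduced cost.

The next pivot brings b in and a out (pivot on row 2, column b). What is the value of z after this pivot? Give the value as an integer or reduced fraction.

67/7

Minimum ratio for b: (1/4)/(7/4) = 1/7.
z changes by −(z-row coeff of b)·ratio = −(-4)·(1/7) = 4/7.
New z = 9 + (4/7) = 67/7.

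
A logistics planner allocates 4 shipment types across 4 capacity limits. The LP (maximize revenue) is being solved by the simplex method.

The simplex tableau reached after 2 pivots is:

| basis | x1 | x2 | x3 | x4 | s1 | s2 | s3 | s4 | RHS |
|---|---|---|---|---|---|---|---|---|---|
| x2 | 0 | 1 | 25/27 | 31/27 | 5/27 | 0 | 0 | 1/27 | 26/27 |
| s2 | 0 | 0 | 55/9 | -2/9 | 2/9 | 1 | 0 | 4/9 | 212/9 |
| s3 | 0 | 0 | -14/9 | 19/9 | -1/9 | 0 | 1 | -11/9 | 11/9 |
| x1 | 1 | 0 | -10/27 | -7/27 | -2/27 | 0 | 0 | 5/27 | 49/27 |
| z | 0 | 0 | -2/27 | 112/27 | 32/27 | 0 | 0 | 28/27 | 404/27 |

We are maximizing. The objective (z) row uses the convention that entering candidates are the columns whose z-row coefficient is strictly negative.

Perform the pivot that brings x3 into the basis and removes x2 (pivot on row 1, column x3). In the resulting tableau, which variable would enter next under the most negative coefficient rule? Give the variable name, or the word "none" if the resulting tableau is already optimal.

Pivot element 25/27. New z-row = old z-row − (-2/27)·(row 1/(25/27)).
Updated z-row coefficients: x1: 0, x2: 2/25, x3: 0, x4: 106/25, s1: 6/5, s2: 0, s3: 0, s4: 26/25.
No coefficient is strictly negative; the tableau after this pivot is optimal.

none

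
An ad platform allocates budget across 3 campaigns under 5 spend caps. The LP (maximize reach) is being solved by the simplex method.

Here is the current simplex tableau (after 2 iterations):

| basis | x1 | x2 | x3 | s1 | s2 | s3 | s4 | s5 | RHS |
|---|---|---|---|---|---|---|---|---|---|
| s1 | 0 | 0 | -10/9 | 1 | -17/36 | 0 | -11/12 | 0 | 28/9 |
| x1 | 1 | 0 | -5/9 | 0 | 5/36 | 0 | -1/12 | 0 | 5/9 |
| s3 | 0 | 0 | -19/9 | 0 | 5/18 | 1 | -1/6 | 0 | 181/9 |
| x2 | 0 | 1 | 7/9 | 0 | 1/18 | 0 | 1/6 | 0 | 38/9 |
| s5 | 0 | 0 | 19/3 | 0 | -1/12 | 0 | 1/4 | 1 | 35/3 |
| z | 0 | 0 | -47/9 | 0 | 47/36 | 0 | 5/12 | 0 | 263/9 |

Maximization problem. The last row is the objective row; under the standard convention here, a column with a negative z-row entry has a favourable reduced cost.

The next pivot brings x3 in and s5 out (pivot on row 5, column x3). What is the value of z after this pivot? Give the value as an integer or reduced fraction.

738/19

Minimum ratio for x3: (35/3)/(19/3) = 35/19.
z changes by −(z-row coeff of x3)·ratio = −(-47/9)·(35/19) = 1645/171.
New z = 263/9 + (1645/171) = 738/19.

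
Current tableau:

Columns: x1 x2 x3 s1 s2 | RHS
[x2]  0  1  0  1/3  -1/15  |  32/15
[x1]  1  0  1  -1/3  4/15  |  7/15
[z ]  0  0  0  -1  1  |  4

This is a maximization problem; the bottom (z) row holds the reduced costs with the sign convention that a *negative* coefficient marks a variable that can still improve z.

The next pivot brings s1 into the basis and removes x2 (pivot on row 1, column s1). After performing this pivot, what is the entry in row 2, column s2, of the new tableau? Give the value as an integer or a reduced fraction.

1/5

Pivot element is row 1, column s1: 1/3.
Normalize row 1: new (row 1, s2) = (-1/15)/(1/3) = -1/5.
row 2 ← row 2 − (-1/3)·(new row 1): 4/15 − (-1/3)·(-1/5) = 1/5.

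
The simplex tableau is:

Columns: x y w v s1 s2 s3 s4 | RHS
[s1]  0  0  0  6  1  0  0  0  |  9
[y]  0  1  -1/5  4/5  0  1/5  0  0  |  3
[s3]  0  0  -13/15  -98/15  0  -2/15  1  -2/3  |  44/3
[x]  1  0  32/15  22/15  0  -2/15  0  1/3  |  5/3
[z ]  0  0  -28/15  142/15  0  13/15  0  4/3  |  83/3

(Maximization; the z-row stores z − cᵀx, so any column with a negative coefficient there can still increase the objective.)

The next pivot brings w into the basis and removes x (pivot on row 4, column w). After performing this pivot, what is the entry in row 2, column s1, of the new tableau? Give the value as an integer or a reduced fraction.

0

Pivot element is row 4, column w: 32/15.
Normalize row 4: new (row 4, s1) = 0/(32/15) = 0.
row 2 ← row 2 − (-1/5)·(new row 4): 0 − (-1/5)·0 = 0.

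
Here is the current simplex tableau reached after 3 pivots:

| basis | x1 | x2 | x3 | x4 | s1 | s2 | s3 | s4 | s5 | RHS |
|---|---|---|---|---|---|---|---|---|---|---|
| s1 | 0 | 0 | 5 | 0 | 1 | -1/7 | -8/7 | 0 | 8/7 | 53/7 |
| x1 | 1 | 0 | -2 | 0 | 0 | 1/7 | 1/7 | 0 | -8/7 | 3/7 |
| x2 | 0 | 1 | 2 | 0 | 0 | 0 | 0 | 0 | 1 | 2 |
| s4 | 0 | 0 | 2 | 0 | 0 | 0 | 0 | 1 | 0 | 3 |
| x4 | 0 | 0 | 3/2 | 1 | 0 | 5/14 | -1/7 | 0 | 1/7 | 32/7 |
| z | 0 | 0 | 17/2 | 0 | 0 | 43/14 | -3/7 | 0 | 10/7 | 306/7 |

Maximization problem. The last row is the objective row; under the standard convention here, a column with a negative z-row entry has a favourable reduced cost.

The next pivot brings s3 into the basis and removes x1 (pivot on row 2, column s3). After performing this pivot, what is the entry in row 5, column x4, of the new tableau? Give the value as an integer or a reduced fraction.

1

Pivot element is row 2, column s3: 1/7.
Normalize row 2: new (row 2, x4) = 0/(1/7) = 0.
row 5 ← row 5 − (-1/7)·(new row 2): 1 − (-1/7)·0 = 1.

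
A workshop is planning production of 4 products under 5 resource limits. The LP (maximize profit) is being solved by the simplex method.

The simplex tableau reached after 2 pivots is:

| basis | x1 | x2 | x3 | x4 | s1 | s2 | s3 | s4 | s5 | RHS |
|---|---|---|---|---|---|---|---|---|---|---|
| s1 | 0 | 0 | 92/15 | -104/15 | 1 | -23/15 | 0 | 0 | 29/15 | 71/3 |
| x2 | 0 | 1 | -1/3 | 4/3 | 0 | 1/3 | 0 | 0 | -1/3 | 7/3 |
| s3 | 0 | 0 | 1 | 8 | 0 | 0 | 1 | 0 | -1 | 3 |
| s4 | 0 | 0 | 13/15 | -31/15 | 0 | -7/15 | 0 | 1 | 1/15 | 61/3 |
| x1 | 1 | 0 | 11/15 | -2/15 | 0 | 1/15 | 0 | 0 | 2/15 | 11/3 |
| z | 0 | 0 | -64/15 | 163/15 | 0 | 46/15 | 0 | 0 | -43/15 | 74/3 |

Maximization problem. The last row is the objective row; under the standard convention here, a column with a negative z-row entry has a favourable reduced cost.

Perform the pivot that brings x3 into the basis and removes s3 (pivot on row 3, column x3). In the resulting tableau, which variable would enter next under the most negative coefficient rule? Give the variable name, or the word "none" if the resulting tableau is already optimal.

Pivot element 1. New z-row = old z-row − (-64/15)·(row 3/1).
Updated z-row coefficients: x1: 0, x2: 0, x3: 0, x4: 45, s1: 0, s2: 46/15, s3: 64/15, s4: 0, s5: -107/15.
The most negative is -107/15 in column s5, so s5 would enter next.

s5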